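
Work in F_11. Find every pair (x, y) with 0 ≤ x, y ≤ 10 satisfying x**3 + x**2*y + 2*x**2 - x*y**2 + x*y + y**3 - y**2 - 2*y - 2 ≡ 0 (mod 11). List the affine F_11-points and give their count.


Affine F_11-points: {(0, 5), (1, 1), (1, 4), (1, 8), (3, 2), (5, 4), (5, 6), (5, 7), (6, 0), (8, 0), (9, 1), (10, 4), (10, 8), (10, 10)}; count = 14.

For each of the 121 pairs (x, y) ∈ F_11², evaluate f(x, y) mod 11. Record the zeros.
  x = 0: [0↦9, 1↦7, 2↦9, 3↦10, 4↦5, 5↦0, 6↦1, 7↦3, 8↦1, 9↦1, 10↦9]  zeros at y ∈ {5}
  x = 1: [0↦1, 1↦0, 2↦1, 3↦10, 4↦0, 5↦10, 6↦2, 7↦4, 8↦0, 9↦7, 10↦9]  zeros at y ∈ {1, 4, 8}
  x = 2: [0↦3, 1↦5, 2↦7, 3↦4, 4↦2, 5↦7, 6↦3, 7↦7, 8↦3, 9↦8, 10↦6]  zeros at y ∈ ∅
  x = 3: [0↦10, 1↦6, 2↦0, 3↦9, 4↦6, 5↦8, 6↦10, 7↦7, 8↦5, 9↦10, 10↦6]  zeros at y ∈ {2}
  x = 4: [0↦6, 1↦9, 2↦8, 3↦9, 4↦7, 5↦8, 6↦7, 7↦10, 8↦1, 9↦8, 10↦4]  zeros at y ∈ ∅
  x = 5: [0↦8, 1↦9, 2↦4, 3↦10, 4↦0, 5↦2, 6↦0, 7↦0, 8↦8, 9↦8, 10↦6]  zeros at y ∈ {4, 6, 7}
  x = 6: [0↦0, 1↦1, 2↦5, 3↦7, 4↦2, 5↦7, 6↦6, 7↦5, 8↦10, 9↦5, 10↦7]  zeros at y ∈ {0}
  x = 7: [0↦10, 1↦2, 2↦6, 3↦6, 4↦8, 5↦7, 6↦9, 7↦9, 8↦2, 9↦5, 10↦2]  zeros at y ∈ ∅
  x = 8: [0↦0, 1↦7, 2↦2, 3↦2, 4↦2, 5↦8, 6↦4, 7↦7, 8↦1, 9↦3, 10↦8]  zeros at y ∈ {0}
  x = 9: [0↦9, 1↦0, 2↦10, 3↦1, 4↦1, 5↦5, 6↦8, 7↦5, 8↦2, 9↦5, 10↦9]  zeros at y ∈ {1}
  x = 10: [0↦10, 1↦9, 2↦3, 3↦9, 4↦0, 5↦4, 6↦5, 7↦9, 8↦0, 9↦6, 10↦0]  zeros at y ∈ {4, 8, 10}
Collecting zeros: affine points = {(0, 5), (1, 1), (1, 4), (1, 8), (3, 2), (5, 4), (5, 6), (5, 7), (6, 0), (8, 0), (9, 1), (10, 4), (10, 8), (10, 10)}.
Total count |C(F_11)_aff| = 14.


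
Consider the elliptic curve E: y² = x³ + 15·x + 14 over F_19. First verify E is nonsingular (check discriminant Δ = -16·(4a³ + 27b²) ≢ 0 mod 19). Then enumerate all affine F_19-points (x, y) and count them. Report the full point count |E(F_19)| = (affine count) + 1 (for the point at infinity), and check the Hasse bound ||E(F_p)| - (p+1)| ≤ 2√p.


Affine points = {(1, 7), (1, 12), (4, 9), (4, 10), (5, 9), (5, 10), (6, 4), (6, 15), (7, 5), (7, 14), (8, 0), (9, 2), (9, 17), (10, 9), (10, 10), (11, 3), (11, 16), (14, 2), (14, 17), (15, 2), (15, 17), (18, 6), (18, 13)}; affine count = 23; |E(F_19)| = 24.

Discriminant check: Δ ∝ 4a³ + 27b² = 4·15³ + 27·14² = 4·3375 + 27·196 ≡ 1 (mod 19). Nonzero ⇒ E is nonsingular.
For each x ∈ F_19, compute rhs = x³ + 15·x + 14 mod 19, then count y ∈ F_19 with y² ≡ rhs.
  x = 0: rhs = 14, matching y values: none (0 points).
  x = 1: rhs = 11, matching y values: 7, 12 (2 points).
  x = 2: rhs = 14, matching y values: none (0 points).
  x = 3: rhs = 10, matching y values: none (0 points).
  x = 4: rhs = 5, matching y values: 9, 10 (2 points).
  x = 5: rhs = 5, matching y values: 9, 10 (2 points).
  x = 6: rhs = 16, matching y values: 4, 15 (2 points).
  x = 7: rhs = 6, matching y values: 5, 14 (2 points).
  x = 8: rhs = 0, matching y values: 0 (1 points).
  x = 9: rhs = 4, matching y values: 2, 17 (2 points).
  x = 10: rhs = 5, matching y values: 9, 10 (2 points).
  x = 11: rhs = 9, matching y values: 3, 16 (2 points).
  x = 12: rhs = 3, matching y values: none (0 points).
  x = 13: rhs = 12, matching y values: none (0 points).
  x = 14: rhs = 4, matching y values: 2, 17 (2 points).
  x = 15: rhs = 4, matching y values: 2, 17 (2 points).
  x = 16: rhs = 18, matching y values: none (0 points).
  x = 17: rhs = 14, matching y values: none (0 points).
  x = 18: rhs = 17, matching y values: 6, 13 (2 points).
Total affine count: 23.
Full point count |E(F_19)| = 23 + 1 = 24.
Hasse bound: |24 − (19+1)| = |4| = 4 ≤ 2√19 ≈ 8.7178 ✓.


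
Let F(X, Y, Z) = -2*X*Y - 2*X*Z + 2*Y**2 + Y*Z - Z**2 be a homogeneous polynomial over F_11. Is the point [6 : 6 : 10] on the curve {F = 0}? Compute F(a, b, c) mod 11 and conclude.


F(6,6,10) ≡ 5 (mod 11); P is NOT on the curve.

Evaluate F(6, 6, 10) term-by-term (mod 11).
  -2*X*Y ↦ -2·6·6·1 = -72
  -2*X*Z ↦ -2·6·1·10 = -120
  2*Y**2 ↦ 2·1·36·1 = 72
  Y*Z ↦ 1·1·6·10 = 60
  -Z**2 ↦ -1·1·1·100 = -100
Sum: F(6, 6, 10) = (-72) + (-120) + (72) + (60) + (-100) = -160.
Reducing mod 11: -160 ≡ 5 (mod 11).
Since F(a, b, c) ≡ 5 ≠ 0 (mod 11), P does NOT lie on the curve.


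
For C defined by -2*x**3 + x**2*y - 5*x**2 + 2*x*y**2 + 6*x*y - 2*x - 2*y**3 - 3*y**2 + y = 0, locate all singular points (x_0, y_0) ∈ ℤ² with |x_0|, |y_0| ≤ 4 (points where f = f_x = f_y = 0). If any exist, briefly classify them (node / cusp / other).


Singular points: {(-1, -1)}; classification: cusp.

Compute partial derivatives:
  f_x = -6*x**2 + 2*x*y - 10*x + 2*y**2 + 6*y - 2.
  f_y = x**2 + 4*x*y + 6*x - 6*y**2 - 6*y + 1.
Scan x_0 ∈ {−4, ..., 4}. For each x_0, f_y(x_0, y) is a polynomial in y; find its integer roots y ∈ {−4, ..., 4}, then test f_x and f at those candidates.
  x = -4: f_y(-4, y) = -6*y**2 - 22*y - 7; no integer root y with |y| ≤ 4.
  x = -3: f_y(-3, y) = -6*y**2 - 18*y - 8; no integer root y with |y| ≤ 4.
  x = -2: f_y(-2, y) = -6*y**2 - 14*y - 7; no integer root y with |y| ≤ 4.
  x = -1: f_y(-1, y) = -6*y**2 - 10*y - 4; vanishes at y ∈ {-1}. (-1, -1): f_x = 0, f = 0 — SINGULAR.
  x = 0: f_y(0, y) = -6*y**2 - 6*y + 1; no integer root y with |y| ≤ 4.
  x = 1: f_y(1, y) = -6*y**2 - 2*y + 8; vanishes at y ∈ {1}. (1, 1): f_x = -8 ≠ 0.
  x = 2: f_y(2, y) = -6*y**2 + 2*y + 17; no integer root y with |y| ≤ 4.
  x = 3: f_y(3, y) = -6*y**2 + 6*y + 28; no integer root y with |y| ≤ 4.
  x = 4: f_y(4, y) = -6*y**2 + 10*y + 41; no integer root y with |y| ≤ 4.
Only singular point on the grid: (-1, -1).
Classify: substitute x = -1 + u, y = -1 + v and expand: f = -2*u**3 + u**2*v + 2*u*v**2 - 2*v**3 + v**2.
No constant or linear terms (consistent with a singular point). Quadratic part: v**2. Cubic part: -2*u**3 + u**2*v + 2*u*v**2 - 2*v**3.
The quadratic part v**2 is a perfect square, so there is a single (double) tangent line v = 0, i.e. y = -1. Restricting the cubic part to that line (v = 0) leaves -2*u**3 ≠ 0, so f is not divisible by v and the branch is v² ≈ 2*u**3 to lowest order — this is a cusp.
Classification: cusp.


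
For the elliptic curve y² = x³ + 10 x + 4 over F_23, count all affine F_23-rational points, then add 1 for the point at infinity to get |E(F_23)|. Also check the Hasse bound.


Affine points = {(0, 2), (0, 21), (2, 3), (2, 20), (4, 4), (4, 19), (5, 8), (5, 15), (6, 2), (6, 21), (7, 7), (7, 16), (9, 8), (9, 15), (10, 0), (12, 9), (12, 14), (13, 10), (13, 13), (14, 6), (14, 17), (17, 2), (17, 21), (18, 6), (18, 17), (20, 4), (20, 19), (22, 4), (22, 19)}; affine count = 29; |E(F_23)| = 30.

Discriminant check: Δ ∝ 4a³ + 27b² = 4·10³ + 27·4² = 4·1000 + 27·16 ≡ 16 (mod 23). Nonzero ⇒ E is nonsingular.
For each x ∈ F_23, compute rhs = x³ + 10·x + 4 mod 23, then count y ∈ F_23 with y² ≡ rhs.
  x = 0: rhs = 4, matching y values: 2, 21 (2 points).
  x = 1: rhs = 15, matching y values: none (0 points).
  x = 2: rhs = 9, matching y values: 3, 20 (2 points).
  x = 3: rhs = 15, matching y values: none (0 points).
  x = 4: rhs = 16, matching y values: 4, 19 (2 points).
  x = 5: rhs = 18, matching y values: 8, 15 (2 points).
  x = 6: rhs = 4, matching y values: 2, 21 (2 points).
  x = 7: rhs = 3, matching y values: 7, 16 (2 points).
  x = 8: rhs = 21, matching y values: none (0 points).
  x = 9: rhs = 18, matching y values: 8, 15 (2 points).
  x = 10: rhs = 0, matching y values: 0 (1 points).
  x = 11: rhs = 19, matching y values: none (0 points).
  x = 12: rhs = 12, matching y values: 9, 14 (2 points).
  x = 13: rhs = 8, matching y values: 10, 13 (2 points).
  x = 14: rhs = 13, matching y values: 6, 17 (2 points).
  x = 15: rhs = 10, matching y values: none (0 points).
  x = 16: rhs = 5, matching y values: none (0 points).
  x = 17: rhs = 4, matching y values: 2, 21 (2 points).
  x = 18: rhs = 13, matching y values: 6, 17 (2 points).
  x = 19: rhs = 15, matching y values: none (0 points).
  x = 20: rhs = 16, matching y values: 4, 19 (2 points).
  x = 21: rhs = 22, matching y values: none (0 points).
  x = 22: rhs = 16, matching y values: 4, 19 (2 points).
Total affine count: 29.
Full point count |E(F_23)| = 29 + 1 = 30.
Hasse bound: |30 − (23+1)| = |6| = 6 ≤ 2√23 ≈ 9.5917 ✓.


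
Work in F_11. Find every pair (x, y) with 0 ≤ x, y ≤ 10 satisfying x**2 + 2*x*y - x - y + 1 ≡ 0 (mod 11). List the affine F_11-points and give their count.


Affine F_11-points: {(0, 1), (1, 10), (2, 10), (3, 3), (4, 6), (5, 5), (7, 6), (8, 5), (9, 8), (10, 1)}; count = 10.

For each of the 121 pairs (x, y) ∈ F_11², evaluate f(x, y) mod 11. Record the zeros.
  x = 0: [0↦1, 1↦0, 2↦10, 3↦9, 4↦8, 5↦7, 6↦6, 7↦5, 8↦4, 9↦3, 10↦2]  zeros at y ∈ {1}
  x = 1: [0↦1, 1↦2, 2↦3, 3↦4, 4↦5, 5↦6, 6↦7, 7↦8, 8↦9, 9↦10, 10↦0]  zeros at y ∈ {10}
  x = 2: [0↦3, 1↦6, 2↦9, 3↦1, 4↦4, 5↦7, 6↦10, 7↦2, 8↦5, 9↦8, 10↦0]  zeros at y ∈ {10}
  x = 3: [0↦7, 1↦1, 2↦6, 3↦0, 4↦5, 5↦10, 6↦4, 7↦9, 8↦3, 9↦8, 10↦2]  zeros at y ∈ {3}
  x = 4: [0↦2, 1↦9, 2↦5, 3↦1, 4↦8, 5↦4, 6↦0, 7↦7, 8↦3, 9↦10, 10↦6]  zeros at y ∈ {6}
  x = 5: [0↦10, 1↦8, 2↦6, 3↦4, 4↦2, 5↦0, 6↦9, 7↦7, 8↦5, 9↦3, 10↦1]  zeros at y ∈ {5}
  x = 6: [0↦9, 1↦9, 2↦9, 3↦9, 4↦9, 5↦9, 6↦9, 7↦9, 8↦9, 9↦9, 10↦9]  zeros at y ∈ ∅
  x = 7: [0↦10, 1↦1, 2↦3, 3↦5, 4↦7, 5↦9, 6↦0, 7↦2, 8↦4, 9↦6, 10↦8]  zeros at y ∈ {6}
  x = 8: [0↦2, 1↦6, 2↦10, 3↦3, 4↦7, 5↦0, 6↦4, 7↦8, 8↦1, 9↦5, 10↦9]  zeros at y ∈ {5}
  x = 9: [0↦7, 1↦2, 2↦8, 3↦3, 4↦9, 5↦4, 6↦10, 7↦5, 8↦0, 9↦6, 10↦1]  zeros at y ∈ {8}
  x = 10: [0↦3, 1↦0, 2↦8, 3↦5, 4↦2, 5↦10, 6↦7, 7↦4, 8↦1, 9↦9, 10↦6]  zeros at y ∈ {1}
Collecting zeros: affine points = {(0, 1), (1, 10), (2, 10), (3, 3), (4, 6), (5, 5), (7, 6), (8, 5), (9, 8), (10, 1)}.
Total count |C(F_11)_aff| = 10.


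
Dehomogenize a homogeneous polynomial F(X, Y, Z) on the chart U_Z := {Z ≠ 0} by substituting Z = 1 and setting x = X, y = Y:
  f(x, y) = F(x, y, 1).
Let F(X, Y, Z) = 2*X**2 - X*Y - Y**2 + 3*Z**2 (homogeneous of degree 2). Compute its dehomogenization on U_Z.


f(x, y) = 2*x**2 - x*y - y**2 + 3

On U_Z we set Z = 1. Each monomial c·X^i·Y^j·Z^k in F becomes c·x^i·y^j·1^k = c·x^i·y^j.
Substituting Z = 1: F(X, Y, 1) = 2*x**2 - x*y - y**2 + 3.
Note: deg(f) ≤ deg(F) = 2; strict inequality happens when F is divisible by Z (lost terms).


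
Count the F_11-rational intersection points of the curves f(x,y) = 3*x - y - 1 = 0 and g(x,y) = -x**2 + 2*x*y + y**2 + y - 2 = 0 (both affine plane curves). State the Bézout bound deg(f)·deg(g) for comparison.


Common zeros: {(2, 5), (7, 9)}; count = 2; Bézout bound = 2.

deg(f) = 1, deg(g) = 2, so Bézout bound = 2.
Scan x ∈ F_11. For each x, list the y ∈ F_11 with f(x, y) ≡ 0 and those with g(x, y) ≡ 0 (mod 11); the common zeros in that column are the intersection.
  x = 0: f ≡ 0 at y ∈ {10}; g ≡ 0 at y ∈ {1, 9}; common: ∅.
  x = 1: f ≡ 0 at y ∈ {2}; g ≡ 0 at y ∈ ∅; common: ∅.
  x = 2: f ≡ 0 at y ∈ {5}; g ≡ 0 at y ∈ {1, 5}; common: {5}.
  x = 3: f ≡ 0 at y ∈ {8}; g ≡ 0 at y ∈ {0, 4}; common: ∅.
  x = 4: f ≡ 0 at y ∈ {0}; g ≡ 0 at y ∈ ∅; common: ∅.
  x = 5: f ≡ 0 at y ∈ {3}; g ≡ 0 at y ∈ {4, 7}; common: ∅.
  x = 6: f ≡ 0 at y ∈ {6}; g ≡ 0 at y ∈ ∅; common: ∅.
  x = 7: f ≡ 0 at y ∈ {9}; g ≡ 0 at y ∈ {9}; common: {9}.
  x = 8: f ≡ 0 at y ∈ {1}; g ≡ 0 at y ∈ {0, 5}; common: ∅.
  x = 9: f ≡ 0 at y ∈ {4}; g ≡ 0 at y ∈ {7}; common: ∅.
  x = 10: f ≡ 0 at y ∈ {7}; g ≡ 0 at y ∈ ∅; common: ∅.
Collecting: common zeros = {(2, 5), (7, 9)}, so the count is 2.
Comparison with the Bézout bound: 2 ≤ 2 = deg(f)·deg(g), as expected for curves with no common component (the bound is attained).


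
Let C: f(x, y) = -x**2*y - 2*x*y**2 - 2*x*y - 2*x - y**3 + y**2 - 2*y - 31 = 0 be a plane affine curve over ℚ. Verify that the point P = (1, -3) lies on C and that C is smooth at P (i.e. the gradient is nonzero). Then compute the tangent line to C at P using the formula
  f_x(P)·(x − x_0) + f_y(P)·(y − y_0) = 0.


Tangent line at P: -8*x - 26*y - 70 = 0.

Step 1: f(1, -3) = 0, so P lies on C.
Step 2: partial derivatives
  f_x(x, y) = -2*x*y - 2*y**2 - 2*y - 2, f_y(x, y) = -x**2 - 4*x*y - 2*x - 3*y**2 + 2*y - 2.
  f_x(P) = -8, f_y(P) = -26 (gradient nonzero, so P is smooth).
Step 3: tangent line at P: -8·(x − 1) + -26·(y − -3) = 0.
Expanding: -8*x - 26*y - 70 = 0.


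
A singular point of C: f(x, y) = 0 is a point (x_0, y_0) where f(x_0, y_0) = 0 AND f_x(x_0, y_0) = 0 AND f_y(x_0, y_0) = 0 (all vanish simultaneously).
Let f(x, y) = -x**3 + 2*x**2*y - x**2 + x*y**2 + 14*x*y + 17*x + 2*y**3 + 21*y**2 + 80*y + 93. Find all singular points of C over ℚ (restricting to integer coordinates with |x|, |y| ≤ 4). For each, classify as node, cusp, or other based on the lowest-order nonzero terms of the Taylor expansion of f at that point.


Singular points: {(-2, -3)}; classification: node.

Compute partial derivatives:
  f_x = -3*x**2 + 4*x*y - 2*x + y**2 + 14*y + 17.
  f_y = 2*x**2 + 2*x*y + 14*x + 6*y**2 + 42*y + 80.
Scan x_0 ∈ {−4, ..., 4}. For each x_0, f_y(x_0, y) is a polynomial in y; find its integer roots y ∈ {−4, ..., 4}, then test f_x and f at those candidates.
  x = -4: f_y(-4, y) = 6*y**2 + 34*y + 56; no integer root y with |y| ≤ 4.
  x = -3: f_y(-3, y) = 6*y**2 + 36*y + 56; no integer root y with |y| ≤ 4.
  x = -2: f_y(-2, y) = 6*y**2 + 38*y + 60; vanishes at y ∈ {-3}. (-2, -3): f_x = 0, f = 0 — SINGULAR.
  x = -1: f_y(-1, y) = 6*y**2 + 40*y + 68; no integer root y with |y| ≤ 4.
  x = 0: f_y(0, y) = 6*y**2 + 42*y + 80; no integer root y with |y| ≤ 4.
  x = 1: f_y(1, y) = 6*y**2 + 44*y + 96; no integer root y with |y| ≤ 4.
  x = 2: f_y(2, y) = 6*y**2 + 46*y + 116; no integer root y with |y| ≤ 4.
  x = 3: f_y(3, y) = 6*y**2 + 48*y + 140; no integer root y with |y| ≤ 4.
  x = 4: f_y(4, y) = 6*y**2 + 50*y + 168; no integer root y with |y| ≤ 4.
Only singular point on the grid: (-2, -3).
Classify: substitute x = -2 + u, y = -3 + v and expand: f = -u**3 + 2*u**2*v - u**2 + u*v**2 + 2*v**3 + v**2.
No constant or linear terms (consistent with a singular point). Quadratic part: -u**2 + v**2. Cubic part: -u**3 + 2*u**2*v + u*v**2 + 2*v**3.
The quadratic part v**2 - u**2 = (v − u)(v + u) splits into two distinct linear factors, so there are two distinct tangent lines y − -3 = ±(x − -2) — this is a node (ordinary double point).
Classification: node.


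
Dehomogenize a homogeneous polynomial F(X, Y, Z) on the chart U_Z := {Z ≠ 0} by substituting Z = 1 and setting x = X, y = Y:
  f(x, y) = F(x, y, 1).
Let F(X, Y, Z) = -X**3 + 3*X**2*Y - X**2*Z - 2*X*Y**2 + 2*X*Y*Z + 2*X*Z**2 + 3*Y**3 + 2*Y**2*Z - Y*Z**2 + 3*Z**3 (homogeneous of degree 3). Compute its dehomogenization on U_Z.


f(x, y) = -x**3 + 3*x**2*y - x**2 - 2*x*y**2 + 2*x*y + 2*x + 3*y**3 + 2*y**2 - y + 3

On U_Z we set Z = 1. Each monomial c·X^i·Y^j·Z^k in F becomes c·x^i·y^j·1^k = c·x^i·y^j.
Substituting Z = 1: F(X, Y, 1) = -x**3 + 3*x**2*y - x**2 - 2*x*y**2 + 2*x*y + 2*x + 3*y**3 + 2*y**2 - y + 3.
Note: deg(f) ≤ deg(F) = 3; strict inequality happens when F is divisible by Z (lost terms).


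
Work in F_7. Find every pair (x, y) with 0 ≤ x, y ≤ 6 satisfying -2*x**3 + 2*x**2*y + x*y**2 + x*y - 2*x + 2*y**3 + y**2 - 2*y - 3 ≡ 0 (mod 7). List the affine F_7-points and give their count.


Affine F_7-points: {(0, 4), (1, 0), (2, 2), (3, 0), (3, 2), (3, 3), (4, 1), (4, 2), (4, 5), (6, 6)}; count = 10.

For each of the 49 pairs (x, y) ∈ F_7², evaluate f(x, y) mod 7. Record the zeros.
  x = 0: [0↦4, 1↦5, 2↦6, 3↦5, 4↦0, 5↦3, 6↦5]  zeros at y ∈ {4}
  x = 1: [0↦0, 1↦5, 2↦5, 3↦5, 4↦3, 5↦4, 6↦6]  zeros at y ∈ {0}
  x = 2: [0↦5, 1↦4, 2↦0, 3↦5, 4↦3, 5↦6, 6↦5]  zeros at y ∈ {2}
  x = 3: [0↦0, 1↦4, 2↦0, 3↦0, 4↦2, 5↦4, 6↦4]  zeros at y ∈ {0, 2, 3}
  x = 4: [0↦1, 1↦0, 2↦0, 3↦6, 4↦2, 5↦0, 6↦5]  zeros at y ∈ {1, 2, 5}
  x = 5: [0↦3, 1↦1, 2↦2, 3↦4, 4↦5, 5↦3, 6↦3]  zeros at y ∈ ∅
  x = 6: [0↦1, 1↦2, 2↦1, 3↦3, 4↦6, 5↦1, 6↦0]  zeros at y ∈ {6}
Collecting zeros: affine points = {(0, 4), (1, 0), (2, 2), (3, 0), (3, 2), (3, 3), (4, 1), (4, 2), (4, 5), (6, 6)}.
Total count |C(F_7)_aff| = 10.


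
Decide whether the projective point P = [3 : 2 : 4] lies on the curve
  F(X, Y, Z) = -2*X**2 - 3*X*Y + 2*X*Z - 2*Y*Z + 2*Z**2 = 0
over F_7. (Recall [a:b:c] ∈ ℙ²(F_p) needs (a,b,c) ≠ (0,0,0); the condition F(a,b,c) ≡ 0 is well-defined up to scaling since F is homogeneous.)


F(3,2,4) ≡ 4 (mod 7); P is NOT on the curve.

Evaluate F(3, 2, 4) term-by-term (mod 7).
  -2*X**2 ↦ -2·9·1·1 = -18
  -3*X*Y ↦ -3·3·2·1 = -18
  2*X*Z ↦ 2·3·1·4 = 24
  -2*Y*Z ↦ -2·1·2·4 = -16
  2*Z**2 ↦ 2·1·1·16 = 32
Sum: F(3, 2, 4) = (-18) + (-18) + (24) + (-16) + (32) = 4.
Reducing mod 7: 4 ≡ 4 (mod 7).
Since F(a, b, c) ≡ 4 ≠ 0 (mod 7), P does NOT lie on the curve.


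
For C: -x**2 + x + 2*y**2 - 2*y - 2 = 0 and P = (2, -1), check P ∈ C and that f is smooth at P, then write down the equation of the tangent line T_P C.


Tangent line at P: -3*x - 6*y = 0.

Step 1: f(2, -1) = 0, so P lies on C.
Step 2: partial derivatives
  f_x(x, y) = 1 - 2*x, f_y(x, y) = 4*y - 2.
  f_x(P) = -3, f_y(P) = -6 (gradient nonzero, so P is smooth).
Step 3: tangent line at P: -3·(x − 2) + -6·(y − -1) = 0.
Expanding: -3*x - 6*y = 0.


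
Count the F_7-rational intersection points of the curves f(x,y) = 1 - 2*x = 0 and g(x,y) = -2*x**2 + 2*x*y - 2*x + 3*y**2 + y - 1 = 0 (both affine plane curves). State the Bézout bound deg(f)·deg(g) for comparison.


Common zeros: ∅; count = 0; Bézout bound = 2.

deg(f) = 1, deg(g) = 2, so Bézout bound = 2.
Scan x ∈ F_7. For each x, list the y ∈ F_7 with f(x, y) ≡ 0 and those with g(x, y) ≡ 0 (mod 7); the common zeros in that column are the intersection.
  x = 0: f ≡ 0 at y ∈ ∅; g ≡ 0 at y ∈ ∅; common: ∅.
  x = 1: f ≡ 0 at y ∈ ∅; g ≡ 0 at y ∈ ∅; common: ∅.
  x = 2: f ≡ 0 at y ∈ ∅; g ≡ 0 at y ∈ ∅; common: ∅.
  x = 3: f ≡ 0 at y ∈ ∅; g ≡ 0 at y ∈ ∅; common: ∅.
  x = 4: f ≡ 0 at y ∈ {0, 1, 2, 3, 4, 5, 6}; g ≡ 0 at y ∈ ∅; common: ∅.
  x = 5: f ≡ 0 at y ∈ ∅; g ≡ 0 at y ∈ ∅; common: ∅.
  x = 6: f ≡ 0 at y ∈ ∅; g ≡ 0 at y ∈ ∅; common: ∅.
Collecting: common zeros = ∅, so the count is 0.
Comparison with the Bézout bound: 0 ≤ 2 = deg(f)·deg(g), as expected for curves with no common component (the affine F_7-count falls short of the bound because intersections may lie at infinity, over extension fields, or carry multiplicity).


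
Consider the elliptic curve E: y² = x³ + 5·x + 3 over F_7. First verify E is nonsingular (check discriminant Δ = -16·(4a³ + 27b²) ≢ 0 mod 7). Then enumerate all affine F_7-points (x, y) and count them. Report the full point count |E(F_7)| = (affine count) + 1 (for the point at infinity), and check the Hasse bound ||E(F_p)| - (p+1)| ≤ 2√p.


Affine points = {(1, 3), (1, 4), (2, 0), (6, 2), (6, 5)}; affine count = 5; |E(F_7)| = 6.

Discriminant check: Δ ∝ 4a³ + 27b² = 4·5³ + 27·3² = 4·125 + 27·9 ≡ 1 (mod 7). Nonzero ⇒ E is nonsingular.
For each x ∈ F_7, compute rhs = x³ + 5·x + 3 mod 7, then count y ∈ F_7 with y² ≡ rhs.
  x = 0: rhs = 3, matching y values: none (0 points).
  x = 1: rhs = 2, matching y values: 3, 4 (2 points).
  x = 2: rhs = 0, matching y values: 0 (1 points).
  x = 3: rhs = 3, matching y values: none (0 points).
  x = 4: rhs = 3, matching y values: none (0 points).
  x = 5: rhs = 6, matching y values: none (0 points).
  x = 6: rhs = 4, matching y values: 2, 5 (2 points).
Total affine count: 5.
Full point count |E(F_7)| = 5 + 1 = 6.
Hasse bound: |6 − (7+1)| = |-2| = 2 ≤ 2√7 ≈ 5.2915 ✓.


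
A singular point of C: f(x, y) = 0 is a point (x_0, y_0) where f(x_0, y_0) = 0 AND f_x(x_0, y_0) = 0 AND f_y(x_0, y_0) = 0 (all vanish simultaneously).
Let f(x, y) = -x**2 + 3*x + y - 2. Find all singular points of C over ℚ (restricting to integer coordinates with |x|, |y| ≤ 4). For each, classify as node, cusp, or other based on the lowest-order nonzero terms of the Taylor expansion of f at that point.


No singular points in the scanned grid; C is smooth there.

Compute partial derivatives:
  f_x = 3 - 2*x.
  f_y = 1.
f_y = 1 is a nonzero constant, so f_y never vanishes: no point (x, y) can satisfy f = f_x = f_y = 0. In particular no (x, y) ∈ {−4, ..., 4}² is singular; the curve is smooth.


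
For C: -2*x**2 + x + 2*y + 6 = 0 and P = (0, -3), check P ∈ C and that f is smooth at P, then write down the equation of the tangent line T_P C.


Tangent line at P: x + 2*y + 6 = 0.

Step 1: f(0, -3) = 0, so P lies on C.
Step 2: partial derivatives
  f_x(x, y) = 1 - 4*x, f_y(x, y) = 2.
  f_x(P) = 1, f_y(P) = 2 (gradient nonzero, so P is smooth).
Step 3: tangent line at P: 1·(x − 0) + 2·(y − -3) = 0.
Expanding: x + 2*y + 6 = 0.


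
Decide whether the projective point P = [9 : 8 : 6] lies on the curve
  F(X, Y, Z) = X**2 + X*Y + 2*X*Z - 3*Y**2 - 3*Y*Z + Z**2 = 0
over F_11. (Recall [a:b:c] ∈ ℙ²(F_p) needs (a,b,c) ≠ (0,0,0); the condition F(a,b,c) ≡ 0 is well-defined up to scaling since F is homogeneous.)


F(9,8,6) ≡ 5 (mod 11); P is NOT on the curve.

Evaluate F(9, 8, 6) term-by-term (mod 11).
  X**2 ↦ 1·81·1·1 = 81
  X*Y ↦ 1·9·8·1 = 72
  2*X*Z ↦ 2·9·1·6 = 108
  -3*Y**2 ↦ -3·1·64·1 = -192
  -3*Y*Z ↦ -3·1·8·6 = -144
  Z**2 ↦ 1·1·1·36 = 36
Sum: F(9, 8, 6) = (81) + (72) + (108) + (-192) + (-144) + (36) = -39.
Reducing mod 11: -39 ≡ 5 (mod 11).
Since F(a, b, c) ≡ 5 ≠ 0 (mod 11), P does NOT lie on the curve.


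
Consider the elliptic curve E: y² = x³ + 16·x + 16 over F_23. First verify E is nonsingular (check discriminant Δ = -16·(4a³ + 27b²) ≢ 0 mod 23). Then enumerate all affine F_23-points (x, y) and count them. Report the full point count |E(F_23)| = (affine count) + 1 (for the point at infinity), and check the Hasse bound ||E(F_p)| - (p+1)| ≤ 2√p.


Affine points = {(0, 4), (0, 19), (4, 11), (4, 12), (6, 11), (6, 12), (8, 9), (8, 14), (10, 7), (10, 16), (12, 2), (12, 21), (13, 11), (13, 12), (17, 7), (17, 16), (18, 8), (18, 15), (19, 7), (19, 16)}; affine count = 20; |E(F_23)| = 21.

Discriminant check: Δ ∝ 4a³ + 27b² = 4·16³ + 27·16² = 4·4096 + 27·256 ≡ 20 (mod 23). Nonzero ⇒ E is nonsingular.
For each x ∈ F_23, compute rhs = x³ + 16·x + 16 mod 23, then count y ∈ F_23 with y² ≡ rhs.
  x = 0: rhs = 16, matching y values: 4, 19 (2 points).
  x = 1: rhs = 10, matching y values: none (0 points).
  x = 2: rhs = 10, matching y values: none (0 points).
  x = 3: rhs = 22, matching y values: none (0 points).
  x = 4: rhs = 6, matching y values: 11, 12 (2 points).
  x = 5: rhs = 14, matching y values: none (0 points).
  x = 6: rhs = 6, matching y values: 11, 12 (2 points).
  x = 7: rhs = 11, matching y values: none (0 points).
  x = 8: rhs = 12, matching y values: 9, 14 (2 points).
  x = 9: rhs = 15, matching y values: none (0 points).
  x = 10: rhs = 3, matching y values: 7, 16 (2 points).
  x = 11: rhs = 5, matching y values: none (0 points).
  x = 12: rhs = 4, matching y values: 2, 21 (2 points).
  x = 13: rhs = 6, matching y values: 11, 12 (2 points).
  x = 14: rhs = 17, matching y values: none (0 points).
  x = 15: rhs = 20, matching y values: none (0 points).
  x = 16: rhs = 21, matching y values: none (0 points).
  x = 17: rhs = 3, matching y values: 7, 16 (2 points).
  x = 18: rhs = 18, matching y values: 8, 15 (2 points).
  x = 19: rhs = 3, matching y values: 7, 16 (2 points).
  x = 20: rhs = 10, matching y values: none (0 points).
  x = 21: rhs = 22, matching y values: none (0 points).
  x = 22: rhs = 22, matching y values: none (0 points).
Total affine count: 20.
Full point count |E(F_23)| = 20 + 1 = 21.
Hasse bound: |21 − (23+1)| = |-3| = 3 ≤ 2√23 ≈ 9.5917 ✓.


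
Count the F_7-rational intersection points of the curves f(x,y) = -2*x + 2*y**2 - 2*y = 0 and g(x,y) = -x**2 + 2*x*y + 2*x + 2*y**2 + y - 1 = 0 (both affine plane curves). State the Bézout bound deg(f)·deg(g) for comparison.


Common zeros: ∅; count = 0; Bézout bound = 4.

deg(f) = 2, deg(g) = 2, so Bézout bound = 4.
Scan x ∈ F_7. For each x, list the y ∈ F_7 with f(x, y) ≡ 0 and those with g(x, y) ≡ 0 (mod 7); the common zeros in that column are the intersection.
  x = 0: f ≡ 0 at y ∈ {0, 1}; g ≡ 0 at y ∈ {4, 6}; common: ∅.
  x = 1: f ≡ 0 at y ∈ ∅; g ≡ 0 at y ∈ {0, 2}; common: ∅.
  x = 2: f ≡ 0 at y ∈ {2, 6}; g ≡ 0 at y ∈ ∅; common: ∅.
  x = 3: f ≡ 0 at y ∈ ∅; g ≡ 0 at y ∈ {3, 4}; common: ∅.
  x = 4: f ≡ 0 at y ∈ ∅; g ≡ 0 at y ∈ ∅; common: ∅.
  x = 5: f ≡ 0 at y ∈ {4}; g ≡ 0 at y ∈ {2, 3}; common: ∅.
  x = 6: f ≡ 0 at y ∈ {3, 5}; g ≡ 0 at y ∈ ∅; common: ∅.
Collecting: common zeros = ∅, so the count is 0.
Comparison with the Bézout bound: 0 ≤ 4 = deg(f)·deg(g), as expected for curves with no common component (the affine F_7-count falls short of the bound because intersections may lie at infinity, over extension fields, or carry multiplicity).


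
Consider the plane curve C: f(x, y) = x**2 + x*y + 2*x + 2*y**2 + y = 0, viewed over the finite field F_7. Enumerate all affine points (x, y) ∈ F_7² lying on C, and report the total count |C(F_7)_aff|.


Affine F_7-points: {(0, 0), (0, 3), (1, 1), (1, 5), (2, 3), (2, 6), (3, 1), (3, 4), (4, 2), (4, 6), (5, 0), (5, 4), (6, 2), (6, 5)}; count = 14.

For each of the 49 pairs (x, y) ∈ F_7², evaluate f(x, y) mod 7. Record the zeros.
  x = 0: [0↦0, 1↦3, 2↦3, 3↦0, 4↦1, 5↦6, 6↦1]  zeros at y ∈ {0, 3}
  x = 1: [0↦3, 1↦0, 2↦1, 3↦6, 4↦1, 5↦0, 6↦3]  zeros at y ∈ {1, 5}
  x = 2: [0↦1, 1↦6, 2↦1, 3↦0, 4↦3, 5↦3, 6↦0]  zeros at y ∈ {3, 6}
  x = 3: [0↦1, 1↦0, 2↦3, 3↦3, 4↦0, 5↦1, 6↦6]  zeros at y ∈ {1, 4}
  x = 4: [0↦3, 1↦3, 2↦0, 3↦1, 4↦6, 5↦1, 6↦0]  zeros at y ∈ {2, 6}
  x = 5: [0↦0, 1↦1, 2↦6, 3↦1, 4↦0, 5↦3, 6↦3]  zeros at y ∈ {0, 4}
  x = 6: [0↦6, 1↦1, 2↦0, 3↦3, 4↦3, 5↦0, 6↦1]  zeros at y ∈ {2, 5}
Collecting zeros: affine points = {(0, 0), (0, 3), (1, 1), (1, 5), (2, 3), (2, 6), (3, 1), (3, 4), (4, 2), (4, 6), (5, 0), (5, 4), (6, 2), (6, 5)}.
Total count |C(F_7)_aff| = 14.


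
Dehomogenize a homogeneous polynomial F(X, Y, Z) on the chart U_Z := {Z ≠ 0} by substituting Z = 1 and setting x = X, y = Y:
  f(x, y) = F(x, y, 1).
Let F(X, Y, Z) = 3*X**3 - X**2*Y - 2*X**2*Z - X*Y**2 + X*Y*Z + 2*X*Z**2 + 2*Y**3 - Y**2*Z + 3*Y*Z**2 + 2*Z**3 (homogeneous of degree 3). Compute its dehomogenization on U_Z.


f(x, y) = 3*x**3 - x**2*y - 2*x**2 - x*y**2 + x*y + 2*x + 2*y**3 - y**2 + 3*y + 2

On U_Z we set Z = 1. Each monomial c·X^i·Y^j·Z^k in F becomes c·x^i·y^j·1^k = c·x^i·y^j.
Substituting Z = 1: F(X, Y, 1) = 3*x**3 - x**2*y - 2*x**2 - x*y**2 + x*y + 2*x + 2*y**3 - y**2 + 3*y + 2.
Note: deg(f) ≤ deg(F) = 3; strict inequality happens when F is divisible by Z (lost terms).


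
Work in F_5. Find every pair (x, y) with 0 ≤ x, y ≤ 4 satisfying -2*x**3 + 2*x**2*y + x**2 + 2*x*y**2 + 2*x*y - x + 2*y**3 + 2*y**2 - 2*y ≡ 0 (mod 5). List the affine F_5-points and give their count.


Affine F_5-points: {(0, 0), (0, 2), (2, 4)}; count = 3.

For each of the 25 pairs (x, y) ∈ F_5², evaluate f(x, y) mod 5. Record the zeros.
  x = 0: [0↦0, 1↦2, 2↦0, 3↦1, 4↦2]  zeros at y ∈ {0, 2}
  x = 1: [0↦3, 1↦1, 2↦4, 3↦4, 4↦3]  zeros at y ∈ ∅
  x = 2: [0↦1, 1↦4, 2↦1, 3↦4, 4↦0]  zeros at y ∈ {4}
  x = 3: [0↦2, 1↦4, 2↦4, 3↦4, 4↦1]  zeros at y ∈ ∅
  x = 4: [0↦4, 1↦4, 2↦1, 3↦2, 4↦4]  zeros at y ∈ ∅
Collecting zeros: affine points = {(0, 0), (0, 2), (2, 4)}.
Total count |C(F_5)_aff| = 3.


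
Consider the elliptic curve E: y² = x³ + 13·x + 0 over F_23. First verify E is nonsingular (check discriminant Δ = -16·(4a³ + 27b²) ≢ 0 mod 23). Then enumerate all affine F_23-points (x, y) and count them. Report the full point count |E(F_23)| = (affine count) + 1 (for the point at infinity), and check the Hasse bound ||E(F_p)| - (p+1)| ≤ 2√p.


Affine points = {(0, 0), (4, 1), (4, 22), (5, 11), (5, 12), (6, 8), (6, 15), (8, 8), (8, 15), (9, 8), (9, 15), (10, 7), (10, 16), (11, 5), (11, 18), (16, 7), (16, 16), (20, 7), (20, 16), (21, 9), (21, 14), (22, 3), (22, 20)}; affine count = 23; |E(F_23)| = 24.

Discriminant check: Δ ∝ 4a³ + 27b² = 4·13³ + 27·0² = 4·2197 + 27·0 ≡ 2 (mod 23). Nonzero ⇒ E is nonsingular.
For each x ∈ F_23, compute rhs = x³ + 13·x + 0 mod 23, then count y ∈ F_23 with y² ≡ rhs.
  x = 0: rhs = 0, matching y values: 0 (1 points).
  x = 1: rhs = 14, matching y values: none (0 points).
  x = 2: rhs = 11, matching y values: none (0 points).
  x = 3: rhs = 20, matching y values: none (0 points).
  x = 4: rhs = 1, matching y values: 1, 22 (2 points).
  x = 5: rhs = 6, matching y values: 11, 12 (2 points).
  x = 6: rhs = 18, matching y values: 8, 15 (2 points).
  x = 7: rhs = 20, matching y values: none (0 points).
  x = 8: rhs = 18, matching y values: 8, 15 (2 points).
  x = 9: rhs = 18, matching y values: 8, 15 (2 points).
  x = 10: rhs = 3, matching y values: 7, 16 (2 points).
  x = 11: rhs = 2, matching y values: 5, 18 (2 points).
  x = 12: rhs = 21, matching y values: none (0 points).
  x = 13: rhs = 20, matching y values: none (0 points).
  x = 14: rhs = 5, matching y values: none (0 points).
  x = 15: rhs = 5, matching y values: none (0 points).
  x = 16: rhs = 3, matching y values: 7, 16 (2 points).
  x = 17: rhs = 5, matching y values: none (0 points).
  x = 18: rhs = 17, matching y values: none (0 points).
  x = 19: rhs = 22, matching y values: none (0 points).
  x = 20: rhs = 3, matching y values: 7, 16 (2 points).
  x = 21: rhs = 12, matching y values: 9, 14 (2 points).
  x = 22: rhs = 9, matching y values: 3, 20 (2 points).
Total affine count: 23.
Full point count |E(F_23)| = 23 + 1 = 24.
Hasse bound: |24 − (23+1)| = |0| = 0 ≤ 2√23 ≈ 9.5917 ✓.


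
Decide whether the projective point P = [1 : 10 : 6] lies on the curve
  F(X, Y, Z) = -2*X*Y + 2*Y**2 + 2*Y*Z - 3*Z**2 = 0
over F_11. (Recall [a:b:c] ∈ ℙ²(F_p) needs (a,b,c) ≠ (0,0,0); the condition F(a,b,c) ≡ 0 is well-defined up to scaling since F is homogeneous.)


F(1,10,6) ≡ 5 (mod 11); P is NOT on the curve.

Evaluate F(1, 10, 6) term-by-term (mod 11).
  -2*X*Y ↦ -2·1·10·1 = -20
  2*Y**2 ↦ 2·1·100·1 = 200
  2*Y*Z ↦ 2·1·10·6 = 120
  -3*Z**2 ↦ -3·1·1·36 = -108
Sum: F(1, 10, 6) = (-20) + (200) + (120) + (-108) = 192.
Reducing mod 11: 192 ≡ 5 (mod 11).
Since F(a, b, c) ≡ 5 ≠ 0 (mod 11), P does NOT lie on the curve.


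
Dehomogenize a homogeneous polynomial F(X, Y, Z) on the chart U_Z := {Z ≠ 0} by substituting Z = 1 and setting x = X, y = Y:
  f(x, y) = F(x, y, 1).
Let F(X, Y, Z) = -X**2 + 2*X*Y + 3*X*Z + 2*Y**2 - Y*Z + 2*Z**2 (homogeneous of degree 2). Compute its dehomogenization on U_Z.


f(x, y) = -x**2 + 2*x*y + 3*x + 2*y**2 - y + 2

On U_Z we set Z = 1. Each monomial c·X^i·Y^j·Z^k in F becomes c·x^i·y^j·1^k = c·x^i·y^j.
Substituting Z = 1: F(X, Y, 1) = -x**2 + 2*x*y + 3*x + 2*y**2 - y + 2.
Note: deg(f) ≤ deg(F) = 2; strict inequality happens when F is divisible by Z (lost terms).


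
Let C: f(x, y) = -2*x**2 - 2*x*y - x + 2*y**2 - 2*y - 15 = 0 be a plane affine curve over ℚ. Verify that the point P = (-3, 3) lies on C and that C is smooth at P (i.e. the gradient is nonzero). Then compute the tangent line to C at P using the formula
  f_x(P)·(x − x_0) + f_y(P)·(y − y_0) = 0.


Tangent line at P: 5*x + 16*y - 33 = 0.

Step 1: f(-3, 3) = 0, so P lies on C.
Step 2: partial derivatives
  f_x(x, y) = -4*x - 2*y - 1, f_y(x, y) = -2*x + 4*y - 2.
  f_x(P) = 5, f_y(P) = 16 (gradient nonzero, so P is smooth).
Step 3: tangent line at P: 5·(x − -3) + 16·(y − 3) = 0.
Expanding: 5*x + 16*y - 33 = 0.


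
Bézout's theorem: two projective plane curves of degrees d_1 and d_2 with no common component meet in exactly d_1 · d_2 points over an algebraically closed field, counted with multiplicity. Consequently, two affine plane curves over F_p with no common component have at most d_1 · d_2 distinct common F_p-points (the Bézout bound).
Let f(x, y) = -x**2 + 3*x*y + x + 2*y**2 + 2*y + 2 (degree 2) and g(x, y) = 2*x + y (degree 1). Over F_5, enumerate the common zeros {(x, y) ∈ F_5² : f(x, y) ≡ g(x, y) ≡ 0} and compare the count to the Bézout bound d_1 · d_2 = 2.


Common zeros: {(1, 3), (2, 1)}; count = 2; Bézout bound = 2.

deg(f) = 2, deg(g) = 1, so Bézout bound = 2.
Scan x ∈ F_5. For each x, list the y ∈ F_5 with f(x, y) ≡ 0 and those with g(x, y) ≡ 0 (mod 5); the common zeros in that column are the intersection.
  x = 0: f ≡ 0 at y ∈ ∅; g ≡ 0 at y ∈ {0}; common: ∅.
  x = 1: f ≡ 0 at y ∈ {2, 3}; g ≡ 0 at y ∈ {3}; common: {3}.
  x = 2: f ≡ 0 at y ∈ {0, 1}; g ≡ 0 at y ∈ {1}; common: {1}.
  x = 3: f ≡ 0 at y ∈ ∅; g ≡ 0 at y ∈ {4}; common: ∅.
  x = 4: f ≡ 0 at y ∈ {0, 3}; g ≡ 0 at y ∈ {2}; common: ∅.
Collecting: common zeros = {(1, 3), (2, 1)}, so the count is 2.
Comparison with the Bézout bound: 2 ≤ 2 = deg(f)·deg(g), as expected for curves with no common component (the bound is attained).


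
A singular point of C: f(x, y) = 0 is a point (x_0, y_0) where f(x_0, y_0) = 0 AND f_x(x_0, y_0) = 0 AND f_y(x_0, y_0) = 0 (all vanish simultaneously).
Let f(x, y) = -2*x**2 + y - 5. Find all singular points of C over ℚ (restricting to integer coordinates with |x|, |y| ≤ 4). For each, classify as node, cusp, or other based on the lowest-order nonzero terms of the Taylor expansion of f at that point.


No singular points in the scanned grid; C is smooth there.

Compute partial derivatives:
  f_x = -4*x.
  f_y = 1.
f_y = 1 is a nonzero constant, so f_y never vanishes: no point (x, y) can satisfy f = f_x = f_y = 0. In particular no (x, y) ∈ {−4, ..., 4}² is singular; the curve is smooth.


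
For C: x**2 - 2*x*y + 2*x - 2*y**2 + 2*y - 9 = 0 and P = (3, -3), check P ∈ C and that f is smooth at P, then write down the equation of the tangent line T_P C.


Tangent line at P: 14*x + 8*y - 18 = 0.

Step 1: f(3, -3) = 0, so P lies on C.
Step 2: partial derivatives
  f_x(x, y) = 2*x - 2*y + 2, f_y(x, y) = -2*x - 4*y + 2.
  f_x(P) = 14, f_y(P) = 8 (gradient nonzero, so P is smooth).
Step 3: tangent line at P: 14·(x − 3) + 8·(y − -3) = 0.
Expanding: 14*x + 8*y - 18 = 0.


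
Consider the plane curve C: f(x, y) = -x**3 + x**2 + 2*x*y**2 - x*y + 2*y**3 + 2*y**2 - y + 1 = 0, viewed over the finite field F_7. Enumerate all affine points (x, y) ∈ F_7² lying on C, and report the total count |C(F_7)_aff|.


Affine F_7-points: {(0, 3), (3, 5), (3, 6), (5, 1)}; count = 4.

For each of the 49 pairs (x, y) ∈ F_7², evaluate f(x, y) mod 7. Record the zeros.
  x = 0: [0↦1, 1↦4, 2↦2, 3↦0, 4↦3, 5↦2, 6↦2]  zeros at y ∈ {3}
  x = 1: [0↦1, 1↦5, 2↦1, 3↦1, 4↦3, 5↦5, 6↦5]  zeros at y ∈ ∅
  x = 2: [0↦4, 1↦2, 2↦3, 3↦5, 4↦6, 5↦4, 6↦4]  zeros at y ∈ ∅
  x = 3: [0↦4, 1↦3, 2↦2, 3↦6, 4↦6, 5↦0, 6↦0]  zeros at y ∈ {5, 6}
  x = 4: [0↦2, 1↦2, 2↦6, 3↦5, 4↦4, 5↦1, 6↦1]  zeros at y ∈ ∅
  x = 5: [0↦6, 1↦0, 2↦2, 3↦3, 4↦1, 5↦1, 6↦1]  zeros at y ∈ {1}
  x = 6: [0↦3, 1↦5, 2↦5, 3↦1, 4↦5, 5↦1, 6↦1]  zeros at y ∈ ∅
Collecting zeros: affine points = {(0, 3), (3, 5), (3, 6), (5, 1)}.
Total count |C(F_7)_aff| = 4.


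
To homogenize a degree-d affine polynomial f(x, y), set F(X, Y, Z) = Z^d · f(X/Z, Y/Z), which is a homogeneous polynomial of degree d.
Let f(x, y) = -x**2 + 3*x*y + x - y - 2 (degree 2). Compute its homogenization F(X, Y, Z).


F(X, Y, Z) = -X**2 + 3*X*Y + X*Z - Y*Z - 2*Z**2

deg(f) = 2.
Substitute x = X/Z, y = Y/Z into f, then multiply by Z^2.
  monomial -1·x^2·y^0 ↦ -1·X^2·Y^0·Z^0.
  monomial 3·x^1·y^1 ↦ 3·X^1·Y^1·Z^0.
  monomial 1·x^1·y^0 ↦ 1·X^1·Y^0·Z^1.
  monomial -1·x^0·y^1 ↦ -1·X^0·Y^1·Z^1.
  monomial -2·x^0·y^0 ↦ -2·X^0·Y^0·Z^2.
Collecting: F(X, Y, Z) = -X**2 + 3*X*Y + X*Z - Y*Z - 2*Z**2.


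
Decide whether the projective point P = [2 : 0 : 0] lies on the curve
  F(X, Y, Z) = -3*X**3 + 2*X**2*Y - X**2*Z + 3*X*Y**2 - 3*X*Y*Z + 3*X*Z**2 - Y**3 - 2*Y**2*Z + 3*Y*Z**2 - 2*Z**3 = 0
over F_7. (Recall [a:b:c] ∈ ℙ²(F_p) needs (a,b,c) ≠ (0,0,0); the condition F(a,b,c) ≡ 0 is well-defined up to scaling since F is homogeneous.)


F(2,0,0) ≡ 4 (mod 7); P is NOT on the curve.

Evaluate F(2, 0, 0) term-by-term (mod 7).
  -3*X**3 ↦ -3·8·1·1 = -24
  2*X**2*Y ↦ 2·4·0·1 = 0
  -X**2*Z ↦ -1·4·1·0 = 0
  3*X*Y**2 ↦ 3·2·0·1 = 0
  -3*X*Y*Z ↦ -3·2·0·0 = 0
  3*X*Z**2 ↦ 3·2·1·0 = 0
  -Y**3 ↦ -1·1·0·1 = 0
  -2*Y**2*Z ↦ -2·1·0·0 = 0
  3*Y*Z**2 ↦ 3·1·0·0 = 0
  -2*Z**3 ↦ -2·1·1·0 = 0
Sum: F(2, 0, 0) = (-24) + (0) + (0) + (0) + (0) + (0) + (0) + (0) + (0) + (0) = -24.
Reducing mod 7: -24 ≡ 4 (mod 7).
Since F(a, b, c) ≡ 4 ≠ 0 (mod 7), P does NOT lie on the curve.


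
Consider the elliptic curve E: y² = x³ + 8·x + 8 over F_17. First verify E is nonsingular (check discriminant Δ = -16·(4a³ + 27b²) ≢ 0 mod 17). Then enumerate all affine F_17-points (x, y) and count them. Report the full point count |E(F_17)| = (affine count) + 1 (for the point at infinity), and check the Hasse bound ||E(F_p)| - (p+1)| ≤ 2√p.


Affine points = {(0, 5), (0, 12), (1, 0), (2, 7), (2, 10), (3, 5), (3, 12), (4, 6), (4, 11), (6, 0), (7, 4), (7, 13), (10, 0), (11, 4), (11, 13), (12, 8), (12, 9), (14, 5), (14, 12), (15, 1), (15, 16), (16, 4), (16, 13)}; affine count = 23; |E(F_17)| = 24.

Discriminant check: Δ ∝ 4a³ + 27b² = 4·8³ + 27·8² = 4·512 + 27·64 ≡ 2 (mod 17). Nonzero ⇒ E is nonsingular.
For each x ∈ F_17, compute rhs = x³ + 8·x + 8 mod 17, then count y ∈ F_17 with y² ≡ rhs.
  x = 0: rhs = 8, matching y values: 5, 12 (2 points).
  x = 1: rhs = 0, matching y values: 0 (1 points).
  x = 2: rhs = 15, matching y values: 7, 10 (2 points).
  x = 3: rhs = 8, matching y values: 5, 12 (2 points).
  x = 4: rhs = 2, matching y values: 6, 11 (2 points).
  x = 5: rhs = 3, matching y values: none (0 points).
  x = 6: rhs = 0, matching y values: 0 (1 points).
  x = 7: rhs = 16, matching y values: 4, 13 (2 points).
  x = 8: rhs = 6, matching y values: none (0 points).
  x = 9: rhs = 10, matching y values: none (0 points).
  x = 10: rhs = 0, matching y values: 0 (1 points).
  x = 11: rhs = 16, matching y values: 4, 13 (2 points).
  x = 12: rhs = 13, matching y values: 8, 9 (2 points).
  x = 13: rhs = 14, matching y values: none (0 points).
  x = 14: rhs = 8, matching y values: 5, 12 (2 points).
  x = 15: rhs = 1, matching y values: 1, 16 (2 points).
  x = 16: rhs = 16, matching y values: 4, 13 (2 points).
Total affine count: 23.
Full point count |E(F_17)| = 23 + 1 = 24.
Hasse bound: |24 − (17+1)| = |6| = 6 ≤ 2√17 ≈ 8.2462 ✓.


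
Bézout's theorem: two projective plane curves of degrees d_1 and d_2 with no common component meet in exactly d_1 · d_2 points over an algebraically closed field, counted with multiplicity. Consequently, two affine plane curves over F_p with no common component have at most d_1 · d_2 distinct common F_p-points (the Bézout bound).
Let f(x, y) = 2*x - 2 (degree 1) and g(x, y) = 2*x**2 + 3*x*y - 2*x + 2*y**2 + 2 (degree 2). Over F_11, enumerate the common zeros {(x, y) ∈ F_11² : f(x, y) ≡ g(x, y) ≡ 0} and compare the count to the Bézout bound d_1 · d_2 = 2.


Common zeros: {(1, 7), (1, 8)}; count = 2; Bézout bound = 2.

deg(f) = 1, deg(g) = 2, so Bézout bound = 2.
Scan x ∈ F_11. For each x, list the y ∈ F_11 with f(x, y) ≡ 0 and those with g(x, y) ≡ 0 (mod 11); the common zeros in that column are the intersection.
  x = 0: f ≡ 0 at y ∈ ∅; g ≡ 0 at y ∈ ∅; common: ∅.
  x = 1: f ≡ 0 at y ∈ {0, 1, 2, 3, 4, 5, 6, 7, 8, 9, 10}; g ≡ 0 at y ∈ {7, 8}; common: {7, 8}.
  x = 2: f ≡ 0 at y ∈ ∅; g ≡ 0 at y ∈ ∅; common: ∅.
  x = 3: f ≡ 0 at y ∈ ∅; g ≡ 0 at y ∈ ∅; common: ∅.
  x = 4: f ≡ 0 at y ∈ ∅; g ≡ 0 at y ∈ ∅; common: ∅.
  x = 5: f ≡ 0 at y ∈ ∅; g ≡ 0 at y ∈ ∅; common: ∅.
  x = 6: f ≡ 0 at y ∈ ∅; g ≡ 0 at y ∈ {6, 7}; common: ∅.
  x = 7: f ≡ 0 at y ∈ ∅; g ≡ 0 at y ∈ ∅; common: ∅.
  x = 8: f ≡ 0 at y ∈ ∅; g ≡ 0 at y ∈ {4, 6}; common: ∅.
  x = 9: f ≡ 0 at y ∈ ∅; g ≡ 0 at y ∈ {4, 10}; common: ∅.
  x = 10: f ≡ 0 at y ∈ ∅; g ≡ 0 at y ∈ {8, 10}; common: ∅.
Collecting: common zeros = {(1, 7), (1, 8)}, so the count is 2.
Comparison with the Bézout bound: 2 ≤ 2 = deg(f)·deg(g), as expected for curves with no common component (the bound is attained).
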